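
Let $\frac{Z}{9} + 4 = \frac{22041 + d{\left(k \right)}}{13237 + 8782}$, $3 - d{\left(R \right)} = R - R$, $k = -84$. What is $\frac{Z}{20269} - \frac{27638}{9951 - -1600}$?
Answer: $- \frac{12341790002506}{5155247235161} \approx -2.394$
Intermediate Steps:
$d{\left(R \right)} = 3$ ($d{\left(R \right)} = 3 - \left(R - R\right) = 3 - 0 = 3 + 0 = 3$)
$Z = - \frac{594288}{22019}$ ($Z = -36 + 9 \frac{22041 + 3}{13237 + 8782} = -36 + 9 \cdot \frac{22044}{22019} = -36 + \frac{198396}{22019} = - \frac{594288}{22019} \approx -26.99$)
$\frac{Z}{20269} - \frac{27638}{9951 - -1600} = - \frac{594288}{22019 \cdot 20269} - \frac{27638}{9951 - -1600} = \left(- \frac{594288}{22019}\right) \frac{1}{20269} - \frac{27638}{9951 + 1600} = - \frac{594288}{446303111} - \frac{27638}{11551} = - \frac{12341790002506}{5155247235161}$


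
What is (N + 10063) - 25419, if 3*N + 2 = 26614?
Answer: -19456/3 ≈ -6485.3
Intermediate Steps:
N = 26612/3 (N = -⅔ + (⅓)*26614 = -⅔ + 26614/3 = 26612/3 ≈ 8870.7)
(N + 10063) - 25419 = (26612/3 + 10063) - 25419 = 56801/3 - 25419 = -19456/3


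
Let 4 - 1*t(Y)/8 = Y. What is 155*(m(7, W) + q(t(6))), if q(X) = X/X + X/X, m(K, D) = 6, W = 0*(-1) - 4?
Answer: 1240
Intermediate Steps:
W = -4 (W = 0 - 4 = -4)
t(Y) = 32 - 8*Y
q(X) = 2 (q(X) = 1 + 1 = 2)
155*(m(7, W) + q(t(6))) = 155*(6 + 2) = 155*8 = 1240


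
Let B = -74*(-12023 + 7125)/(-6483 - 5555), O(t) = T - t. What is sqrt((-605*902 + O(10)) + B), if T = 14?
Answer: 2*I*sqrt(4942781191790)/6019 ≈ 738.74*I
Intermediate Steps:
O(t) = 14 - t
B = -181226/6019 (B = -(-362452)/(-12038) = -(-362452)*(-1)/12038 = -74*2449/6019 = -181226/6019 ≈ -30.109)
sqrt((-605*902 + O(10)) + B) = sqrt((-605*902 + (14 - 1*10)) - 181226/6019) = sqrt((-545710 + (14 - 10)) - 181226/6019) = sqrt((-545710 + 4) - 181226/6019) = sqrt(-545706 - 181226/6019) = sqrt(-3284785640/6019) = 2*I*sqrt(4942781191790)/6019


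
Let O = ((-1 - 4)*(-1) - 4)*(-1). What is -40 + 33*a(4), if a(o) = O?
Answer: -73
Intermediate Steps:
O = -1 (O = (-5*(-1) - 4)*(-1) = (5 - 4)*(-1) = 1*(-1) = -1)
a(o) = -1
-40 + 33*a(4) = -40 + 33*(-1) = -40 - 33 = -73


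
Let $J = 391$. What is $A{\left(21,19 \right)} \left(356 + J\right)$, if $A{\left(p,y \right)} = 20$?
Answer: $14940$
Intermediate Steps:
$A{\left(21,19 \right)} \left(356 + J\right) = 20 \left(356 + 391\right) = 20 \cdot 747 = 14940$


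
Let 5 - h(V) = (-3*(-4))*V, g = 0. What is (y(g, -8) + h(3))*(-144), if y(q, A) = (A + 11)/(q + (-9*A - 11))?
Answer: 271872/61 ≈ 4456.9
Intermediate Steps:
h(V) = 5 - 12*V (h(V) = 5 - (-3*(-4))*V = 5 - 12*V)
y(q, A) = (11 + A)/(-11 + q - 9*A) (y(q, A) = (11 + A)/(q + (-11 - 9*A)) = (11 + A)/(-11 + q - 9*A))
(y(g, -8) + h(3))*(-144) = ((11 - 8)/(-11 + 0 - 9*(-8)) + (5 - 12*3))*(-144) = (3/(-11 + 0 + 72) + (5 - 36))*(-144) = (3/61 - 31)*(-144) = -1888/61*(-144) = 271872/61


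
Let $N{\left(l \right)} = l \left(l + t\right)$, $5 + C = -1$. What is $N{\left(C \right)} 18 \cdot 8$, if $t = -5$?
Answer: $9504$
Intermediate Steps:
$C = -6$ ($C = -5 - 1 = -6$)
$N{\left(l \right)} = l \left(-5 + l\right)$ ($N{\left(l \right)} = l \left(l - 5\right) = l \left(-5 + l\right)$)
$N{\left(C \right)} 18 \cdot 8 = - 6 \left(-5 - 6\right) 18 \cdot 8 = \left(-6\right) \left(-11\right) 18 \cdot 8 = 66 \cdot 18 \cdot 8 = 1188 \cdot 8 = 9504$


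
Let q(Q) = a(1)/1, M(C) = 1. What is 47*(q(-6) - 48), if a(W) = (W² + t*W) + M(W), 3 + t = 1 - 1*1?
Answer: -2303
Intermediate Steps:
t = -3 (t = -3 + (1 - 1*1) = -3 + (1 - 1) = -3 + 0 = -3)
a(W) = 1 + W² - 3*W (a(W) = (W² - 3*W) + 1 = 1 + W² - 3*W)
q(Q) = -1 (q(Q) = (1 + 1² - 3*1)/1 = (1 + 1 - 3)*1 = -1*1 = -1)
47*(q(-6) - 48) = 47*(-1 - 48) = 47*(-49) = -2303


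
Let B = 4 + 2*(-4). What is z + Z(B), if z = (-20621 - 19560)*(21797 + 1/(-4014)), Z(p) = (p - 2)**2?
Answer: -3515562396913/4014 ≈ -8.7583e+8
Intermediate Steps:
B = -4 (B = 4 - 8 = -4)
Z(p) = (-2 + p)**2
z = -3515562541417/4014 (z = -40181*(21797 - 1/4014) = -40181*87493157/4014 = -3515562541417/4014 ≈ -8.7583e+8)
z + Z(B) = -3515562541417/4014 + (-2 - 4)**2 = -3515562541417/4014 + (-6)**2 = -3515562541417/4014 + 36 = -3515562396913/4014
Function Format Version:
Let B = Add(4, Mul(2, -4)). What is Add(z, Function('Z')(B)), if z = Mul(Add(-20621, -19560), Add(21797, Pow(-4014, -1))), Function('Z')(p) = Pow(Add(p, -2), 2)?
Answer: Rational(-3515562396913, 4014) ≈ -8.7583e+8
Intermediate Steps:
B = -4 (B = Add(4, -8) = -4)
Function('Z')(p) = Pow(Add(-2, p), 2)
z = Rational(-3515562541417, 4014) (z = Mul(-40181, Add(21797, Rational(-1, 4014))) = Mul(-40181, Rational(87493157, 4014)) = Rational(-3515562541417, 4014) ≈ -8.7583e+8)
Add(z, Function('Z')(B)) = Add(Rational(-3515562541417, 4014), Pow(Add(-2, -4), 2)) = Add(Rational(-3515562541417, 4014), Pow(-6, 2)) = Add(Rational(-3515562541417, 4014), 36) = Rational(-3515562396913, 4014)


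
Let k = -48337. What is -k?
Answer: 48337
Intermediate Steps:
-k = -1*(-48337) = 48337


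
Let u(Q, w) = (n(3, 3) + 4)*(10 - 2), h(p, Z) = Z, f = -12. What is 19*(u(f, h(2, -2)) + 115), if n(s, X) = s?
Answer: 3249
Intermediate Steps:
u(Q, w) = 56 (u(Q, w) = (3 + 4)*(10 - 2) = 7*8 = 56)
19*(u(f, h(2, -2)) + 115) = 19*(56 + 115) = 19*171 = 3249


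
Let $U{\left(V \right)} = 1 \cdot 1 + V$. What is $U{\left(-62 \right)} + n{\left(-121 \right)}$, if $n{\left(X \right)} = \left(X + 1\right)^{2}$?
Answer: $14339$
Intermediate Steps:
$n{\left(X \right)} = \left(1 + X\right)^{2}$
$U{\left(V \right)} = 1 + V$
$U{\left(-62 \right)} + n{\left(-121 \right)} = \left(1 - 62\right) + \left(1 - 121\right)^{2} = -61 + \left(-120\right)^{2} = -61 + 14400 = 14339$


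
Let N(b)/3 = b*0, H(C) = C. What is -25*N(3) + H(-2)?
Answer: -2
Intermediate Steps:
N(b) = 0 (N(b) = 3*(b*0) = 3*0 = 0)
-25*N(3) + H(-2) = -25*0 - 2 = 0 - 2 = -2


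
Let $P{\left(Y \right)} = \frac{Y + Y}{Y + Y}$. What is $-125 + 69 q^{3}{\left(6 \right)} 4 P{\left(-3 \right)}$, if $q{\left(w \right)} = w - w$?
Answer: $-125$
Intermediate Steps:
$q{\left(w \right)} = 0$
$P{\left(Y \right)} = 1$ ($P{\left(Y \right)} = \frac{2 Y}{2 Y} = 2 Y \frac{1}{2 Y} = 1$)
$-125 + 69 q^{3}{\left(6 \right)} 4 P{\left(-3 \right)} = -125 + 69 \cdot 0^{3} \cdot 4 \cdot 1 = -125 + 69 \cdot 0 \cdot 4 \cdot 1 = -125 + 69 \cdot 0 \cdot 1 = -125 + 69 \cdot 0 = -125 + 0 = -125$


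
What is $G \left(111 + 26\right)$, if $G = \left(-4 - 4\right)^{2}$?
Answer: $8768$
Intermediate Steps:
$G = 64$ ($G = \left(-8\right)^{2} = 64$)
$G \left(111 + 26\right) = 64 \left(111 + 26\right) = 64 \cdot 137 = 8768$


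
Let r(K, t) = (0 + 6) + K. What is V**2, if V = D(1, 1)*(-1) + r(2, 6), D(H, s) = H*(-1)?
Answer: 81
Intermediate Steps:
D(H, s) = -H
r(K, t) = 6 + K
V = 9 (V = -1*1*(-1) + (6 + 2) = -1*(-1) + 8 = 1 + 8 = 9)
V**2 = 9**2 = 81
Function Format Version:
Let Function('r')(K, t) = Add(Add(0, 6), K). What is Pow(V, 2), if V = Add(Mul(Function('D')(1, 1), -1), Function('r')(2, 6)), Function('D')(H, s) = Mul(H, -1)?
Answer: 81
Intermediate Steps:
Function('D')(H, s) = Mul(-1, H)
Function('r')(K, t) = Add(6, K)
V = 9 (V = Add(Mul(Mul(-1, 1), -1), Add(6, 2)) = Add(Mul(-1, -1), 8) = Add(1, 8) = 9)
Pow(V, 2) = Pow(9, 2) = 81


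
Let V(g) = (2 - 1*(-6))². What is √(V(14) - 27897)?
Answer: I*√27833 ≈ 166.83*I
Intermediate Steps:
V(g) = 64 (V(g) = (2 + 6)² = 8² = 64)
√(V(14) - 27897) = √(64 - 27897) = √(-27833) = I*√27833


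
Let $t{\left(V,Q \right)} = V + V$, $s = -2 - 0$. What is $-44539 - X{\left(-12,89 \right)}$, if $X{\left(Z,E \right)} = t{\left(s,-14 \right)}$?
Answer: $-44535$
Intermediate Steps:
$s = -2$ ($s = -2 + 0 = -2$)
$t{\left(V,Q \right)} = 2 V$
$X{\left(Z,E \right)} = -4$ ($X{\left(Z,E \right)} = 2 \left(-2\right) = -4$)
$-44539 - X{\left(-12,89 \right)} = -44539 - -4 = -44539 + 4 = -44535$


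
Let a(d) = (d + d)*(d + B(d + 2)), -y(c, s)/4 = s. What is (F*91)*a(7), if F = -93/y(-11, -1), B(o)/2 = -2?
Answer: -177723/2 ≈ -88862.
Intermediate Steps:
B(o) = -4 (B(o) = 2*(-2) = -4)
y(c, s) = -4*s
F = -93/4 (F = -93/((-4*(-1))) = -93/4 ≈ -23.250)
a(d) = 2*d*(-4 + d) (a(d) = (d + d)*(d - 4) = (2*d)*(-4 + d) = 2*d*(-4 + d))
(F*91)*a(7) = (-93/4*91)*(2*7*(-4 + 7)) = -8463*7*3/2 = -8463/4*42 = -177723/2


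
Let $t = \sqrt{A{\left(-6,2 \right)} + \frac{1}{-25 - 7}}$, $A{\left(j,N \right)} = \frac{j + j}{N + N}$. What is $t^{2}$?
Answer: $- \frac{97}{32} \approx -3.0313$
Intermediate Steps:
$A{\left(j,N \right)} = \frac{j}{N}$ ($A{\left(j,N \right)} = \frac{2 j}{2 N} = 2 j \frac{1}{2 N} = \frac{j}{N}$)
$t = \frac{i \sqrt{194}}{8}$ ($t = \sqrt{- \frac{6}{2} + \frac{1}{-25 - 7}} = \sqrt{\left(-6\right) \frac{1}{2} + \frac{1}{-32}} = \sqrt{-3 - \frac{1}{32}} = \sqrt{- \frac{97}{32}} = \frac{i \sqrt{194}}{8} \approx 1.741 i$)
$t^{2} = \left(\frac{i \sqrt{194}}{8}\right)^{2} = - \frac{97}{32}$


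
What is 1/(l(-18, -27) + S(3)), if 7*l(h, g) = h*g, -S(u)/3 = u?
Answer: 7/423 ≈ 0.016548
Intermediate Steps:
S(u) = -3*u
l(h, g) = g*h/7 (l(h, g) = (h*g)/7 = (g*h)/7 = g*h/7)
1/(l(-18, -27) + S(3)) = 1/((⅐)*(-27)*(-18) - 3*3) = 1/(486/7 - 9) = 1/(423/7) = 7/423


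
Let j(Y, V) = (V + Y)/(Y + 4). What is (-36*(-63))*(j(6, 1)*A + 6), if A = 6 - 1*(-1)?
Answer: 123606/5 ≈ 24721.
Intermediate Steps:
A = 7 (A = 6 + 1 = 7)
j(Y, V) = (V + Y)/(4 + Y)
(-36*(-63))*(j(6, 1)*A + 6) = (-36*(-63))*(((1 + 6)/(4 + 6))*7 + 6) = 2268*((7/10)*7 + 6) = 2268*(49/10 + 6) = 2268*(109/10) = 123606/5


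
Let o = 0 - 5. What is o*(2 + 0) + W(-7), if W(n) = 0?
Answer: -10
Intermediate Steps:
o = -5
o*(2 + 0) + W(-7) = -5*(2 + 0) + 0 = -5*2 + 0 = -10 + 0 = -10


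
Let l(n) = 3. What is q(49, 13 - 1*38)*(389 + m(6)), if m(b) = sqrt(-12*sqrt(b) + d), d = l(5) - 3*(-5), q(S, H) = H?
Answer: -9725 - 25*sqrt(18 - 12*sqrt(6)) ≈ -9725.0 - 84.387*I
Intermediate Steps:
d = 18 (d = 3 - 3*(-5) = 3 - 1*(-15) = 3 + 15 = 18)
m(b) = sqrt(18 - 12*sqrt(b)) (m(b) = sqrt(-12*sqrt(b) + 18) = sqrt(18 - 12*sqrt(b)))
q(49, 13 - 1*38)*(389 + m(6)) = (13 - 1*38)*(389 + sqrt(18 - 12*sqrt(6))) = (13 - 38)*(389 + sqrt(18 - 12*sqrt(6))) = -25*(389 + sqrt(18 - 12*sqrt(6))) = -9725 - 25*sqrt(18 - 12*sqrt(6))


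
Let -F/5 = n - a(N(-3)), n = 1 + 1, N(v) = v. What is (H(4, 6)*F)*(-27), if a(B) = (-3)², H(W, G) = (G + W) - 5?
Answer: -4725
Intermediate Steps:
H(W, G) = -5 + G + W
n = 2
a(B) = 9
F = 35 (F = -5*(2 - 1*9) = -5*(2 - 9) = -5*(-7) = 35)
(H(4, 6)*F)*(-27) = ((-5 + 6 + 4)*35)*(-27) = (5*35)*(-27) = 175*(-27) = -4725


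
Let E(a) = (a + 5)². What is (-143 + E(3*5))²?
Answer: 66049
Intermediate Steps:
E(a) = (5 + a)²
(-143 + E(3*5))² = (-143 + (5 + 3*5)²)² = (-143 + (5 + 15)²)² = (-143 + 20²)² = (-143 + 400)² = 257² = 66049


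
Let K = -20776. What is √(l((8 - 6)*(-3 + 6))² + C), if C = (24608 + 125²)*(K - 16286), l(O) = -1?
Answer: I*√1491115445 ≈ 38615.0*I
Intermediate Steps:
C = -1491115446 (C = (24608 + 125²)*(-20776 - 16286) = (24608 + 15625)*(-37062) = 40233*(-37062) = -1491115446)
√(l((8 - 6)*(-3 + 6))² + C) = √((-1)² - 1491115446) = √(1 - 1491115446) = √(-1491115445) = I*√1491115445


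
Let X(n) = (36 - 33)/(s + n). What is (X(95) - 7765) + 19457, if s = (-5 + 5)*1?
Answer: 1110743/95 ≈ 11692.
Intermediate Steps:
s = 0 (s = 0*1 = 0)
X(n) = 3/n (X(n) = (36 - 33)/(0 + n) = 3/n)
(X(95) - 7765) + 19457 = (3/95 - 7765) + 19457 = -737672/95 + 19457 = 1110743/95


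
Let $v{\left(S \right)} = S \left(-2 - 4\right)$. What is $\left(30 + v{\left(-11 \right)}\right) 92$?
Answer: $8832$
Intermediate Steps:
$v{\left(S \right)} = - 6 S$ ($v{\left(S \right)} = S \left(-6\right) = - 6 S$)
$\left(30 + v{\left(-11 \right)}\right) 92 = \left(30 - -66\right) 92 = \left(30 + 66\right) 92 = 96 \cdot 92 = 8832$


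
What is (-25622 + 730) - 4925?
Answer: -29817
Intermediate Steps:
(-25622 + 730) - 4925 = -24892 - 4925 = -29817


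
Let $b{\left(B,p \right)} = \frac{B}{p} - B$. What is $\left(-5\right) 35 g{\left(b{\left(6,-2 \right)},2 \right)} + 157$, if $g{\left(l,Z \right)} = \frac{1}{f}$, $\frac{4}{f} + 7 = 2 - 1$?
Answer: $\frac{839}{2} \approx 419.5$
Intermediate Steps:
$f = - \frac{2}{3}$ ($f = \frac{4}{-7 + \left(2 - 1\right)} = \frac{4}{-7 + 1} = \frac{4}{-6} = 4 \left(- \frac{1}{6}\right) = - \frac{2}{3} \approx -0.66667$)
$b{\left(B,p \right)} = - B + \frac{B}{p}$
$g{\left(l,Z \right)} = - \frac{3}{2}$ ($g{\left(l,Z \right)} = \frac{1}{- \frac{2}{3}} = - \frac{3}{2}$)
$\left(-5\right) 35 g{\left(b{\left(6,-2 \right)},2 \right)} + 157 = \left(-5\right) 35 \left(- \frac{3}{2}\right) + 157 = \left(-175\right) \left(- \frac{3}{2}\right) + 157 = \frac{525}{2} + 157 = \frac{839}{2}$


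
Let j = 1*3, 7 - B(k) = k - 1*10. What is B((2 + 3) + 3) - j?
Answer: 6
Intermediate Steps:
B(k) = 17 - k (B(k) = 7 - (k - 1*10) = 7 - (k - 10) = 7 - (-10 + k) = 7 + (10 - k) = 17 - k)
j = 3
B((2 + 3) + 3) - j = (17 - ((2 + 3) + 3)) - 1*3 = (17 - (5 + 3)) - 3 = (17 - 1*8) - 3 = (17 - 8) - 3 = 9 - 3 = 6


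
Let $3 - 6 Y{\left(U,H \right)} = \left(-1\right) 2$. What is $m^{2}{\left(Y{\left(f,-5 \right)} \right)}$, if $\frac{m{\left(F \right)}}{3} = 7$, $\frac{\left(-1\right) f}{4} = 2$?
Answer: $441$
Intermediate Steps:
$f = -8$ ($f = \left(-4\right) 2 = -8$)
$Y{\left(U,H \right)} = \frac{5}{6}$ ($Y{\left(U,H \right)} = \frac{1}{2} - \frac{\left(-1\right) 2}{6} = \frac{1}{2} - - \frac{1}{3} = \frac{1}{2} + \frac{1}{3} = \frac{5}{6}$)
$m{\left(F \right)} = 21$ ($m{\left(F \right)} = 3 \cdot 7 = 21$)
$m^{2}{\left(Y{\left(f,-5 \right)} \right)} = 21^{2} = 441$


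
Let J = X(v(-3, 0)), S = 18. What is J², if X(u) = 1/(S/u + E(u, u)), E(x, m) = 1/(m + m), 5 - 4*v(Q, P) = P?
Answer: 25/5476 ≈ 0.0045654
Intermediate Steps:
v(Q, P) = 5/4 - P/4
E(x, m) = 1/(2*m)
X(u) = 2*u/37 (X(u) = 1/(18/u + 1/(2*u)) = 1/(37/(2*u)) = 2*u/37)
J = 5/74 (J = 2*(5/4 - ¼*0)/37 = 2*(5/4 + 0)/37 = (2/37)*(5/4) = 5/74 ≈ 0.067568)
J² = (5/74)² = 25/5476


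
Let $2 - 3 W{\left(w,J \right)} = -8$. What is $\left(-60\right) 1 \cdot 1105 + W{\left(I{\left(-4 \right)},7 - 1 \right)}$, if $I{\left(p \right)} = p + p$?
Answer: $- \frac{198890}{3} \approx -66297.0$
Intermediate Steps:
$I{\left(p \right)} = 2 p$
$W{\left(w,J \right)} = \frac{10}{3}$ ($W{\left(w,J \right)} = \frac{2}{3} - - \frac{8}{3} = \frac{2}{3} + \frac{8}{3} = \frac{10}{3}$)
$\left(-60\right) 1 \cdot 1105 + W{\left(I{\left(-4 \right)},7 - 1 \right)} = \left(-60\right) 1 \cdot 1105 + \frac{10}{3} = \left(-60\right) 1105 + \frac{10}{3} = -66300 + \frac{10}{3} = - \frac{198890}{3}$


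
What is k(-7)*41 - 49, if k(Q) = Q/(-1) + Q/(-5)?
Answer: 1477/5 ≈ 295.40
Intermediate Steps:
k(Q) = -6*Q/5 (k(Q) = Q*(-1) + Q*(-⅕) = -Q - Q/5 = -6*Q/5)
k(-7)*41 - 49 = -6/5*(-7)*41 - 49 = (42/5)*41 - 49 = 1722/5 - 49 = 1477/5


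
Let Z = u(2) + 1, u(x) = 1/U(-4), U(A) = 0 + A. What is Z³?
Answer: 27/64 ≈ 0.42188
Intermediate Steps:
U(A) = A
u(x) = -¼ (u(x) = 1/(-4) = -¼)
Z = ¾ (Z = -¼ + 1 = ¾ ≈ 0.75000)
Z³ = (¾)³ = 27/64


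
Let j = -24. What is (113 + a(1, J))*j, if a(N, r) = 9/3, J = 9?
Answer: -2784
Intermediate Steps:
a(N, r) = 3 (a(N, r) = 9*(⅓) = 3)
(113 + a(1, J))*j = (113 + 3)*(-24) = 116*(-24) = -2784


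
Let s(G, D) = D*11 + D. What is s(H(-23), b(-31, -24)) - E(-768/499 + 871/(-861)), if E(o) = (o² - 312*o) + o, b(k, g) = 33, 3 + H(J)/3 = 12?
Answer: -74532032955346/184589670321 ≈ -403.77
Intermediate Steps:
H(J) = 27 (H(J) = -9 + 3*12 = -9 + 36 = 27)
s(G, D) = 12*D (s(G, D) = 11*D + D = 12*D)
E(o) = o² - 311*o
s(H(-23), b(-31, -24)) - E(-768/499 + 871/(-861)) = 12*33 - (-768/499 + 871/(-861))*(-311 + (-768/499 + 871/(-861))) = 396 - (-768*1/499 + 871*(-1/861))*(-311 + (-768*1/499 + 871*(-1/861))) = 396 - (-768/499 - 871/861)*(-311 + (-768/499 - 871/861)) = 396 - (-1095877)*(-311 - 1095877/429639)/429639 = 396 - (-1095877)*(-134713606)/(429639*429639) = 396 - 1*147629542402462/184589670321 = 396 - 147629542402462/184589670321 = -74532032955346/184589670321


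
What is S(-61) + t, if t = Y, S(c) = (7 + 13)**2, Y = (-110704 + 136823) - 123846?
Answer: -97327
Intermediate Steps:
Y = -97727 (Y = 26119 - 123846 = -97727)
S(c) = 400 (S(c) = 20**2 = 400)
t = -97727
S(-61) + t = 400 - 97727 = -97327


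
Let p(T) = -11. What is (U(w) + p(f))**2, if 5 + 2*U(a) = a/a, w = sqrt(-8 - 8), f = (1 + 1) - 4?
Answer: 169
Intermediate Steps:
f = -2 (f = 2 - 4 = -2)
w = 4*I (w = sqrt(-16) = 4*I ≈ 4.0*I)
U(a) = -2 (U(a) = -5/2 + (a/a)/2 = -5/2 + (1/2)*1 = -5/2 + 1/2 = -2)
(U(w) + p(f))**2 = (-2 - 11)**2 = (-13)**2 = 169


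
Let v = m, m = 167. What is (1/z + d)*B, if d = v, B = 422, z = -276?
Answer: 9725201/138 ≈ 70473.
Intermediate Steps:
v = 167
d = 167
(1/z + d)*B = (1/(-276) + 167)*422 = (-1/276 + 167)*422 = (46091/276)*422 = 9725201/138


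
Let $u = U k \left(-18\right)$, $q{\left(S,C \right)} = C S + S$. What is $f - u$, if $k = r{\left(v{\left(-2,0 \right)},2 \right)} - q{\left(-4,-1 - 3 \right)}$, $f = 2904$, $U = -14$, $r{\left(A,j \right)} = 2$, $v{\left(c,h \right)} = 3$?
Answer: $5424$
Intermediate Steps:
$q{\left(S,C \right)} = S + C S$
$k = -10$ ($k = 2 - - 4 \left(1 - 4\right) = 2 - \left(-4\right) \left(-3\right) = 2 - 12 = -10$)
$u = -2520$ ($u = \left(-14\right) \left(-10\right) \left(-18\right) = 140 \left(-18\right) = -2520$)
$f - u = 2904 - -2520 = 2904 + 2520 = 5424$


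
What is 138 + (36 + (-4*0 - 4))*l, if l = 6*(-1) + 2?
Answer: 10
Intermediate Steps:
l = -4 (l = -6 + 2 = -4)
138 + (36 + (-4*0 - 4))*l = 138 + (36 + (-4*0 - 4))*(-4) = 138 + (36 + (0 - 4))*(-4) = 138 + (36 - 4)*(-4) = 138 + 32*(-4) = 138 - 128 = 10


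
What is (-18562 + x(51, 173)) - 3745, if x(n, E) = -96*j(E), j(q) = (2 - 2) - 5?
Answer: -21827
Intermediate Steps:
j(q) = -5 (j(q) = 0 - 5 = -5)
x(n, E) = 480 (x(n, E) = -96*(-5) = 480)
(-18562 + x(51, 173)) - 3745 = (-18562 + 480) - 3745 = -18082 - 3745 = -21827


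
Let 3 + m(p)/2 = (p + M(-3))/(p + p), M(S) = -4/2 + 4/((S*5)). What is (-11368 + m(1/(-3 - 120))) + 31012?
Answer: 99589/5 ≈ 19918.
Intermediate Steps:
M(S) = -2 + 4/(5*S) (M(S) = -4*1/2 + 4/((5*S)) = -2 + 4*(1/(5*S)) = -2 + 4/(5*S))
m(p) = -6 + (-34/15 + p)/p (m(p) = -6 + 2*((p + (-2 + (4/5)/(-3)))/(p + p)) = -6 + 2*((p + (-2 + (4/5)*(-1/3)))/((2*p))) = -6 + 2*((p + (-2 - 4/15))*(1/(2*p))) = -6 + 2*((p - 34/15)*(1/(2*p))) = -6 + 2*((-34/15 + p)*(1/(2*p))) = -6 + 2*((-34/15 + p)/(2*p)) = -6 + (-34/15 + p)/p)
(-11368 + m(1/(-3 - 120))) + 31012 = (-11368 + (-5 - 34/(15*(1/(-3 - 120))))) + 31012 = (-11368 + (-5 - 34/(15*(1/(-123))))) + 31012 = (-11368 + (-5 - 34/(15*(-1/123)))) + 31012 = (-11368 + (-5 - 34/15*(-123))) + 31012 = (-11368 + (-5 + 1394/5)) + 31012 = (-11368 + 1369/5) + 31012 = -55471/5 + 31012 = 99589/5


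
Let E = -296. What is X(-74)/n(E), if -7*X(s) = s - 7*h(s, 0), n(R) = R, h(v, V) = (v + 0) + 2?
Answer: 215/1036 ≈ 0.20753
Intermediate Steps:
h(v, V) = 2 + v (h(v, V) = v + 2 = 2 + v)
X(s) = 2 + 6*s/7 (X(s) = -(s - 7*(2 + s))/7 = -(s + (-14 - 7*s))/7 = -(-14 - 6*s)/7 = 2 + 6*s/7)
X(-74)/n(E) = (2 + (6/7)*(-74))/(-296) = (2 - 444/7)*(-1/296) = -430/7*(-1/296) = 215/1036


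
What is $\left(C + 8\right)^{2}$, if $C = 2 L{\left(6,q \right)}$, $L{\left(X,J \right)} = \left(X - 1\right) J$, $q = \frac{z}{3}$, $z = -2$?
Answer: $\frac{16}{9} \approx 1.7778$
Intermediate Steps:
$q = - \frac{2}{3} \approx -0.66667$
$L{\left(X,J \right)} = J \left(-1 + X\right)$ ($L{\left(X,J \right)} = \left(X - 1\right) J = \left(-1 + X\right) J = J \left(-1 + X\right)$)
$C = - \frac{20}{3}$ ($C = 2 \left(- \frac{2 \left(-1 + 6\right)}{3}\right) = 2 \left(\left(- \frac{2}{3}\right) 5\right) = 2 \left(- \frac{10}{3}\right) = - \frac{20}{3} \approx -6.6667$)
$\left(C + 8\right)^{2} = \left(- \frac{20}{3} + 8\right)^{2} = \left(\frac{4}{3}\right)^{2} = \frac{16}{9}$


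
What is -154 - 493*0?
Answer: -154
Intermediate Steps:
-154 - 493*0 = -154 - 29*0 = -154 + 0 = -154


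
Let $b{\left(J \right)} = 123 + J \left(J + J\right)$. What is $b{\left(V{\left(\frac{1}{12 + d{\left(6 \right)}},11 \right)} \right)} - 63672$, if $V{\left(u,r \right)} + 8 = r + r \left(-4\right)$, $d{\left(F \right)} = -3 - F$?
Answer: $-60187$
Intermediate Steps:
$V{\left(u,r \right)} = -8 - 3 r$ ($V{\left(u,r \right)} = -8 + \left(r + r \left(-4\right)\right) = -8 + \left(r - 4 r\right) = -8 - 3 r$)
$b{\left(J \right)} = 123 + 2 J^{2}$ ($b{\left(J \right)} = 123 + J 2 J = 123 + 2 J^{2}$)
$b{\left(V{\left(\frac{1}{12 + d{\left(6 \right)}},11 \right)} \right)} - 63672 = \left(123 + 2 \left(-8 - 33\right)^{2}\right) - 63672 = \left(123 + 2 \left(-41\right)^{2}\right) - 63672 = \left(123 + 2 \cdot 1681\right) - 63672 = \left(123 + 3362\right) - 63672 = 3485 - 63672 = -60187$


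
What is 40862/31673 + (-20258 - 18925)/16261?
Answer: -576586177/515034653 ≈ -1.1195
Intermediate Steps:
40862/31673 + (-20258 - 18925)/16261 = 40862*(1/31673) - 39183*1/16261 = 40862/31673 - 39183/16261 = -576586177/515034653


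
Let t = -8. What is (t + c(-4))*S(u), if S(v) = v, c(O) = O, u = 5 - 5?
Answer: 0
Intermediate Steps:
u = 0
(t + c(-4))*S(u) = (-8 - 4)*0 = -12*0 = 0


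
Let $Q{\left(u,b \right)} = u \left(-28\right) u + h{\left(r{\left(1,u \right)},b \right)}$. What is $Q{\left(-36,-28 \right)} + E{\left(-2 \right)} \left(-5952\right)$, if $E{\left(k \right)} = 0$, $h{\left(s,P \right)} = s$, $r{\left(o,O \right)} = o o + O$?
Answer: $-36323$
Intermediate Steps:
$r{\left(o,O \right)} = O + o^{2}$ ($r{\left(o,O \right)} = o^{2} + O = O + o^{2}$)
$Q{\left(u,b \right)} = 1 + u - 28 u^{2}$ ($Q{\left(u,b \right)} = u \left(-28\right) u + \left(u + 1^{2}\right) = - 28 u u + \left(u + 1\right) = - 28 u^{2} + \left(1 + u\right) = 1 + u - 28 u^{2}$)
$Q{\left(-36,-28 \right)} + E{\left(-2 \right)} \left(-5952\right) = \left(1 - 36 - 28 \left(-36\right)^{2}\right) + 0 \left(-5952\right) = \left(1 - 36 - 36288\right) + 0 = -36323 + 0 = -36323$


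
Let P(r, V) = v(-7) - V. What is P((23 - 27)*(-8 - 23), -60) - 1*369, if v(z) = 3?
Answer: -306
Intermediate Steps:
P(r, V) = 3 - V
P((23 - 27)*(-8 - 23), -60) - 1*369 = (3 - 1*(-60)) - 1*369 = (3 + 60) - 369 = 63 - 369 = -306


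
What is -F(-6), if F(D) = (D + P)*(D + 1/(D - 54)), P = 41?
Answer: 2527/12 ≈ 210.58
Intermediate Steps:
F(D) = (41 + D)*(D + 1/(-54 + D)) (F(D) = (D + 41)*(D + 1/(D - 54)) = (41 + D)*(D + 1/(-54 + D)))
-F(-6) = -(41 + (-6)³ - 2213*(-6) - 13*(-6)²)/(-54 - 6) = -(41 - 216 + 13278 - 13*36)/(-60) = -(-1)*(41 - 216 + 13278 - 468)/60 = -(-1)*12635/60 = -1*(-2527/12) = 2527/12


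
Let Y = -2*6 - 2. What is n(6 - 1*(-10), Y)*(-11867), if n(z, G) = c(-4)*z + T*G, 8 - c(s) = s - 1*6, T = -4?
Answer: -4082248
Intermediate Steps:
c(s) = 14 - s (c(s) = 8 - (s - 1*6) = 8 - (s - 6) = 8 - (-6 + s) = 8 + (6 - s) = 14 - s)
Y = -14 (Y = -12 - 2 = -14)
n(z, G) = -4*G + 18*z (n(z, G) = (14 - 1*(-4))*z - 4*G = (14 + 4)*z - 4*G = 18*z - 4*G = -4*G + 18*z)
n(6 - 1*(-10), Y)*(-11867) = (-4*(-14) + 18*(6 - 1*(-10)))*(-11867) = (56 + 18*(6 + 10))*(-11867) = (56 + 18*16)*(-11867) = (56 + 288)*(-11867) = 344*(-11867) = -4082248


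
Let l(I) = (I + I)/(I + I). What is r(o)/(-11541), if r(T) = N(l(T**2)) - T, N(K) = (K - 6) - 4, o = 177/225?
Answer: 734/865575 ≈ 0.00084799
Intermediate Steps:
l(I) = 1 (l(I) = (2*I)/((2*I)) = (2*I)*(1/(2*I)) = 1)
o = 59/75 (o = 177*(1/225) = 59/75 ≈ 0.78667)
N(K) = -10 + K (N(K) = (-6 + K) - 4 = -10 + K)
r(T) = -9 - T (r(T) = (-10 + 1) - T = -9 - T)
r(o)/(-11541) = (-9 - 1*59/75)/(-11541) = (-9 - 59/75)*(-1/11541) = -734/75*(-1/11541) = 734/865575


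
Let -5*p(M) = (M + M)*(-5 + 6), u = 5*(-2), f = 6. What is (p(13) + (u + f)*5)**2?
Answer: 15876/25 ≈ 635.04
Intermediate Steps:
u = -10
p(M) = -2*M/5 (p(M) = -(M + M)*(-5 + 6)/5 = -2*M/5)
(p(13) + (u + f)*5)**2 = (-2/5*13 + (-10 + 6)*5)**2 = (-26/5 - 4*5)**2 = (-26/5 - 20)**2 = (-126/5)**2 = 15876/25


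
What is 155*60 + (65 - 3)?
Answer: 9362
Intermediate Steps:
155*60 + (65 - 3) = 9300 + 62 = 9362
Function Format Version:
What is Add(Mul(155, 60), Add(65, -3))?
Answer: 9362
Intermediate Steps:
Add(Mul(155, 60), Add(65, -3)) = Add(9300, 62) = 9362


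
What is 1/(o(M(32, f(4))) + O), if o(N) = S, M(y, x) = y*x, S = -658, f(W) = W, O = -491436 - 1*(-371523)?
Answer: -1/120571 ≈ -8.2939e-6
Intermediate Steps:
O = -119913 (O = -491436 + 371523 = -119913)
M(y, x) = x*y
o(N) = -658
1/(o(M(32, f(4))) + O) = 1/(-658 - 119913) = 1/(-120571) = -1/120571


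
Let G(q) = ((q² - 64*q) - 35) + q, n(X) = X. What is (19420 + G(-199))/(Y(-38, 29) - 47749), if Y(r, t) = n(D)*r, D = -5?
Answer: -23841/15853 ≈ -1.5039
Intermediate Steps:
G(q) = -35 + q² - 63*q (G(q) = (-35 + q² - 64*q) + q = -35 + q² - 63*q)
Y(r, t) = -5*r
(19420 + G(-199))/(Y(-38, 29) - 47749) = (19420 + (-35 + (-199)² - 63*(-199)))/(-5*(-38) - 47749) = (19420 + (-35 + 39601 + 12537))/(190 - 47749) = (19420 + 52103)/(-47559) = 71523*(-1/47559) = -23841/15853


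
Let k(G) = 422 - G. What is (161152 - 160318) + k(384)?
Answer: 872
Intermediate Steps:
(161152 - 160318) + k(384) = (161152 - 160318) + (422 - 1*384) = 834 + (422 - 384) = 834 + 38 = 872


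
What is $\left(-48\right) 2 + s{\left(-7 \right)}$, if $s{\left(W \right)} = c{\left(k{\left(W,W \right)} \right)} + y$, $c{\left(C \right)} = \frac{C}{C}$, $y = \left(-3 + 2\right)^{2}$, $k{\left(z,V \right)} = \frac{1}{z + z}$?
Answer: $-94$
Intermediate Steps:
$k{\left(z,V \right)} = \frac{1}{2 z}$
$y = 1$ ($y = \left(-1\right)^{2} = 1$)
$c{\left(C \right)} = 1$
$s{\left(W \right)} = 2$ ($s{\left(W \right)} = 1 + 1 = 2$)
$\left(-48\right) 2 + s{\left(-7 \right)} = \left(-48\right) 2 + 2 = -96 + 2 = -94$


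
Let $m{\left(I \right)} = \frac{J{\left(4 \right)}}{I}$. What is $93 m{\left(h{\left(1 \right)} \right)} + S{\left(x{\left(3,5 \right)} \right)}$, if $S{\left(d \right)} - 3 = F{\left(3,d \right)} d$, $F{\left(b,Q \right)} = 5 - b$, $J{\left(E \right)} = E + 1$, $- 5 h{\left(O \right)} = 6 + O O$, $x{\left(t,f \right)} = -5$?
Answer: $- \frac{2374}{7} \approx -339.14$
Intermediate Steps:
$h{\left(O \right)} = - \frac{6}{5} - \frac{O^{2}}{5}$ ($h{\left(O \right)} = - \frac{6 + O O}{5} = - \frac{6 + O^{2}}{5} = - \frac{6}{5} - \frac{O^{2}}{5}$)
$J{\left(E \right)} = 1 + E$
$m{\left(I \right)} = \frac{5}{I}$ ($m{\left(I \right)} = \frac{1 + 4}{I} = \frac{5}{I}$)
$S{\left(d \right)} = 3 + 2 d$ ($S{\left(d \right)} = 3 + \left(5 - 3\right) d = 3 + 2 d$)
$93 m{\left(h{\left(1 \right)} \right)} + S{\left(x{\left(3,5 \right)} \right)} = 93 \frac{5}{- \frac{6}{5} - \frac{1^{2}}{5}} + \left(3 + 2 \left(-5\right)\right) = 93 \frac{5}{- \frac{6}{5} - \frac{1}{5}} + \left(3 - 10\right) = 93 \frac{5}{- \frac{6}{5} - \frac{1}{5}} - 7 = 93 \frac{5}{- \frac{7}{5}} - 7 = 93 \cdot 5 \left(- \frac{5}{7}\right) - 7 = 93 \left(- \frac{25}{7}\right) - 7 = - \frac{2325}{7} - 7 = - \frac{2374}{7}$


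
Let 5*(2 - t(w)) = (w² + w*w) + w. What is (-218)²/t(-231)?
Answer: -237620/106481 ≈ -2.2316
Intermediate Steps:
t(w) = 2 - 2*w²/5 - w/5 (t(w) = 2 - ((w² + w*w) + w)/5 = 2 - ((w² + w²) + w)/5 = 2 - (2*w² + w)/5 = 2 - (w + 2*w²)/5 = 2 + (-2*w²/5 - w/5) = 2 - 2*w²/5 - w/5)
(-218)²/t(-231) = (-218)²/(2 - ⅖*(-231)² - ⅕*(-231)) = 47524/(2 - ⅖*53361 + 231/5) = 47524/(2 - 106722/5 + 231/5) = 47524/(-106481/5) = 47524*(-5/106481) = -237620/106481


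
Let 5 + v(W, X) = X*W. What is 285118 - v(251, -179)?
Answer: 330052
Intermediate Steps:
v(W, X) = -5 + W*X (v(W, X) = -5 + X*W = -5 + W*X)
285118 - v(251, -179) = 285118 - (-5 + 251*(-179)) = 285118 - (-5 - 44929) = 285118 - 1*(-44934) = 285118 + 44934 = 330052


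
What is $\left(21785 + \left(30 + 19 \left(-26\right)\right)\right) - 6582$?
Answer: $14739$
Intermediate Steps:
$\left(21785 + \left(30 + 19 \left(-26\right)\right)\right) - 6582 = \left(21785 + \left(30 - 494\right)\right) - 6582 = \left(21785 - 464\right) - 6582 = 21321 - 6582 = 14739$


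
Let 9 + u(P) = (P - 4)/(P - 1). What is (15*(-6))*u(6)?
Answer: 774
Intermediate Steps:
u(P) = -9 + (-4 + P)/(-1 + P) (u(P) = -9 + (P - 4)/(P - 1) = -9 + (-4 + P)/(-1 + P))
(15*(-6))*u(6) = (15*(-6))*((5 - 8*6)/(-1 + 6)) = -90*(5 - 48)/5 = -18*(-43) = -90*(-43/5) = 774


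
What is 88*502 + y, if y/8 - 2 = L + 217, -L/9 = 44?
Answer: 42760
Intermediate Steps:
L = -396 (L = -9*44 = -396)
y = -1416 (y = 16 + 8*(-396 + 217) = 16 + 8*(-179) = 16 - 1432 = -1416)
88*502 + y = 88*502 - 1416 = 44176 - 1416 = 42760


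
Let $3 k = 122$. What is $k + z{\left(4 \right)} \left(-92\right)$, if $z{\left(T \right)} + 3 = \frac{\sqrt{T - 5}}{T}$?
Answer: $\frac{950}{3} - 23 i \approx 316.67 - 23.0 i$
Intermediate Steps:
$z{\left(T \right)} = -3 + \frac{\sqrt{-5 + T}}{T}$ ($z{\left(T \right)} = -3 + \frac{\sqrt{T - 5}}{T} = -3 + \frac{\sqrt{-5 + T}}{T}$)
$k = \frac{122}{3}$ ($k = \frac{1}{3} \cdot 122 = \frac{122}{3} \approx 40.667$)
$k + z{\left(4 \right)} \left(-92\right) = \frac{122}{3} + \left(-3 + \frac{\sqrt{-5 + 4}}{4}\right) \left(-92\right) = \frac{122}{3} + \left(-3 + \frac{\sqrt{-1}}{4}\right) \left(-92\right) = \frac{122}{3} + \left(-3 + \frac{i}{4}\right) \left(-92\right) = \frac{122}{3} + \left(276 - 23 i\right) = \frac{950}{3} - 23 i$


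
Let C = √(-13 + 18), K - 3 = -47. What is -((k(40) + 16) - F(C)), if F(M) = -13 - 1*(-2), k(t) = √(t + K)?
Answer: -27 - 2*I ≈ -27.0 - 2.0*I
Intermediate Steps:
K = -44 (K = 3 - 47 = -44)
C = √5 ≈ 2.2361
k(t) = √(-44 + t) (k(t) = √(t - 44) = √(-44 + t))
F(M) = -11 (F(M) = -13 + 2 = -11)
-((k(40) + 16) - F(C)) = -((√(-44 + 40) + 16) - 1*(-11)) = -((√(-4) + 16) + 11) = -((2*I + 16) + 11) = -((16 + 2*I) + 11) = -(27 + 2*I) = -27 - 2*I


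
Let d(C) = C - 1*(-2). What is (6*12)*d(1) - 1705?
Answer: -1489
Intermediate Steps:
d(C) = 2 + C (d(C) = C + 2 = 2 + C)
(6*12)*d(1) - 1705 = (6*12)*(2 + 1) - 1705 = 72*3 - 1705 = 216 - 1705 = -1489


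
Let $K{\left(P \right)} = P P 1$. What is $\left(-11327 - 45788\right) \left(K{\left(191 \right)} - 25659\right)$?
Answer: $-618098530$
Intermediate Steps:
$K{\left(P \right)} = P^{2}$ ($K{\left(P \right)} = P^{2} \cdot 1 = P^{2}$)
$\left(-11327 - 45788\right) \left(K{\left(191 \right)} - 25659\right) = \left(-11327 - 45788\right) \left(191^{2} - 25659\right) = - 57115 \left(36481 - 25659\right) = \left(-57115\right) 10822 = -618098530$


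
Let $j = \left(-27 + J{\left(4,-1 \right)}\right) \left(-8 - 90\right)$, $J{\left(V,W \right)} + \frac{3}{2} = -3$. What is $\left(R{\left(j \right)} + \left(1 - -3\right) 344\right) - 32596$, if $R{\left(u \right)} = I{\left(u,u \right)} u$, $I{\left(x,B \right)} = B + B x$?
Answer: $29427277852$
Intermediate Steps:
$J{\left(V,W \right)} = - \frac{9}{2}$ ($J{\left(V,W \right)} = - \frac{3}{2} - 3 = - \frac{9}{2}$)
$j = 3087$ ($j = \left(-27 - \frac{9}{2}\right) \left(-8 - 90\right) = \left(- \frac{63}{2}\right) \left(-98\right) = 3087$)
$R{\left(u \right)} = u^{2} \left(1 + u\right)$ ($R{\left(u \right)} = u \left(1 + u\right) u = u^{2} \left(1 + u\right)$)
$\left(R{\left(j \right)} + \left(1 - -3\right) 344\right) - 32596 = \left(3087^{2} \left(1 + 3087\right) + \left(1 - -3\right) 344\right) - 32596 = \left(9529569 \cdot 3088 + \left(1 + 3\right) 344\right) - 32596 = \left(29427309072 + 4 \cdot 344\right) - 32596 = \left(29427309072 + 1376\right) - 32596 = 29427310448 - 32596 = 29427277852$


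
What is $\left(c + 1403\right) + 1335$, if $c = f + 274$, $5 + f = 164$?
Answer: $3171$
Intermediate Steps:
$f = 159$ ($f = -5 + 164 = 159$)
$c = 433$ ($c = 159 + 274 = 433$)
$\left(c + 1403\right) + 1335 = \left(433 + 1403\right) + 1335 = 1836 + 1335 = 3171$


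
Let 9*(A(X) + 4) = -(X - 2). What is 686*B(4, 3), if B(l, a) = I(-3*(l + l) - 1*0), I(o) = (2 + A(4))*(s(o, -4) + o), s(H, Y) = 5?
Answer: 260680/9 ≈ 28964.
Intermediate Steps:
A(X) = -34/9 - X/9 (A(X) = -4 + (-(X - 2))/9 = -4 + (-(-2 + X))/9 = -4 + (2 - X)/9 = -4 + (2/9 - X/9) = -34/9 - X/9)
I(o) = -100/9 - 20*o/9 (I(o) = (2 + (-34/9 - ⅑*4))*(5 + o) = (2 + (-34/9 - 4/9))*(5 + o) = (2 - 38/9)*(5 + o) = -20*(5 + o)/9 = -100/9 - 20*o/9)
B(l, a) = -100/9 + 40*l/3 (B(l, a) = -100/9 - 20*(-3*(l + l) - 1*0)/9 = -100/9 - 20*(-6*l + 0)/9 = -100/9 - (-40)*l/3 = -100/9 + 40*l/3)
686*B(4, 3) = 686*(-100/9 + (40/3)*4) = 686*(-100/9 + 160/3) = 686*(380/9) = 260680/9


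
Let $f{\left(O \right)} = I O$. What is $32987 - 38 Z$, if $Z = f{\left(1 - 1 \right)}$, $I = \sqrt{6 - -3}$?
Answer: $32987$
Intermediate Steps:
$I = 3$ ($I = \sqrt{6 + \left(-3 + 6\right)} = \sqrt{6 + 3} = \sqrt{9} = 3$)
$f{\left(O \right)} = 3 O$
$Z = 0$ ($Z = 3 \left(1 - 1\right) = 3 \cdot 0 = 0$)
$32987 - 38 Z = 32987 - 38 \cdot 0 = 32987 - 0 = 32987 + 0 = 32987$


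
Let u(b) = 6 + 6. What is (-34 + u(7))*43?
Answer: -946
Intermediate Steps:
u(b) = 12
(-34 + u(7))*43 = (-34 + 12)*43 = -22*43 = -946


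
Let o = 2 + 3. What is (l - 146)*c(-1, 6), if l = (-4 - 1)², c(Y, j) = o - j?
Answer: 121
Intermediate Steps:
o = 5
c(Y, j) = 5 - j
l = 25 (l = (-5)² = 25)
(l - 146)*c(-1, 6) = (25 - 146)*(5 - 1*6) = -121*(5 - 6) = -121*(-1) = 121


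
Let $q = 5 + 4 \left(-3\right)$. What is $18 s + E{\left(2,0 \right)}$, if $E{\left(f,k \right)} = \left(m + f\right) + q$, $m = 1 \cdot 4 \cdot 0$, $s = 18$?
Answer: $319$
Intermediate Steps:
$q = -7$ ($q = 5 - 12 = -7$)
$m = 0$ ($m = 4 \cdot 0 = 0$)
$E{\left(f,k \right)} = -7 + f$ ($E{\left(f,k \right)} = \left(0 + f\right) - 7 = f - 7 = -7 + f$)
$18 s + E{\left(2,0 \right)} = 18 \cdot 18 + \left(-7 + 2\right) = 324 - 5 = 319$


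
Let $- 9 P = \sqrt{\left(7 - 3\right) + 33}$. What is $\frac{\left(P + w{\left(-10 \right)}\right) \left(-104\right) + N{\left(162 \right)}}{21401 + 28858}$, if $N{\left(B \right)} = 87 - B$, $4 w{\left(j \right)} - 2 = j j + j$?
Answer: $- \frac{2467}{50259} + \frac{104 \sqrt{37}}{452331} \approx -0.047687$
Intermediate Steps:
$w{\left(j \right)} = \frac{1}{2} + \frac{j}{4} + \frac{j^{2}}{4}$ ($w{\left(j \right)} = \frac{1}{2} + \frac{j j + j}{4} = \frac{1}{2} + \frac{j^{2} + j}{4} = \frac{1}{2} + \frac{j + j^{2}}{4} = \frac{1}{2} + \left(\frac{j}{4} + \frac{j^{2}}{4}\right) = \frac{1}{2} + \frac{j}{4} + \frac{j^{2}}{4}$)
$P = - \frac{\sqrt{37}}{9}$ ($P = - \frac{\sqrt{\left(7 - 3\right) + 33}}{9} = - \frac{\sqrt{4 + 33}}{9} = - \frac{\sqrt{37}}{9} \approx -0.67586$)
$\frac{\left(P + w{\left(-10 \right)}\right) \left(-104\right) + N{\left(162 \right)}}{21401 + 28858} = \frac{\left(- \frac{\sqrt{37}}{9} + \left(\frac{1}{2} + \frac{1}{4} \left(-10\right) + \frac{\left(-10\right)^{2}}{4}\right)\right) \left(-104\right) + \left(87 - 162\right)}{21401 + 28858} = \frac{\left(- \frac{\sqrt{37}}{9} + \left(\frac{1}{2} - \frac{5}{2} + \frac{1}{4} \cdot 100\right)\right) \left(-104\right) + \left(87 - 162\right)}{50259} = \left(\left(- \frac{\sqrt{37}}{9} + \left(\frac{1}{2} - \frac{5}{2} + 25\right)\right) \left(-104\right) - 75\right) \frac{1}{50259} = \left(\left(- \frac{\sqrt{37}}{9} + 23\right) \left(-104\right) - 75\right) \frac{1}{50259} = \left(\left(23 - \frac{\sqrt{37}}{9}\right) \left(-104\right) - 75\right) \frac{1}{50259} = \left(\left(-2392 + \frac{104 \sqrt{37}}{9}\right) - 75\right) \frac{1}{50259} = \left(-2467 + \frac{104 \sqrt{37}}{9}\right) \frac{1}{50259} = - \frac{2467}{50259} + \frac{104 \sqrt{37}}{452331}$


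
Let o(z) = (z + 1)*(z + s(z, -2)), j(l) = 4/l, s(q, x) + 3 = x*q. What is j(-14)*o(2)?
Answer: 30/7 ≈ 4.2857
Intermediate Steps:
s(q, x) = -3 + q*x (s(q, x) = -3 + x*q = -3 + q*x)
o(z) = (1 + z)*(-3 - z) (o(z) = (z + 1)*(z + (-3 + z*(-2))) = (1 + z)*(z + (-3 - 2*z)) = (1 + z)*(-3 - z))
j(-14)*o(2) = (4/(-14))*(-3 - 1*2² - 4*2) = (4*(-1/14))*(-3 - 1*4 - 8) = -2*(-3 - 4 - 8)/7 = -2/7*(-15) = 30/7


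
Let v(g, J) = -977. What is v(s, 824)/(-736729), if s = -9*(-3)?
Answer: 977/736729 ≈ 0.0013261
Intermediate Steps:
s = 27
v(s, 824)/(-736729) = -977/(-736729) = -977*(-1/736729) = 977/736729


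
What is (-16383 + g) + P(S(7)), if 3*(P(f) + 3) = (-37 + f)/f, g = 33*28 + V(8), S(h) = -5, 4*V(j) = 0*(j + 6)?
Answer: -77296/5 ≈ -15459.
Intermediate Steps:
V(j) = 0 (V(j) = (0*(j + 6))/4 = (0*(6 + j))/4 = (¼)*0 = 0)
g = 924 (g = 33*28 + 0 = 924 + 0 = 924)
P(f) = -3 + (-37 + f)/(3*f) (P(f) = -3 + ((-37 + f)/f)/3 = -3 + (-37 + f)/(3*f))
(-16383 + g) + P(S(7)) = (-16383 + 924) + (⅓)*(-37 - 8*(-5))/(-5) = -15459 + (⅓)*(-⅕)*(-37 + 40) = -15459 + (⅓)*(-⅕)*3 = -15459 - ⅕ = -77296/5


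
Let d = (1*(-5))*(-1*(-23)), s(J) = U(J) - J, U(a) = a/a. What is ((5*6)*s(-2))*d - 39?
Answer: -10389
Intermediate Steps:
U(a) = 1
s(J) = 1 - J
d = -115 (d = -5*23 = -115)
((5*6)*s(-2))*d - 39 = ((5*6)*(1 - 1*(-2)))*(-115) - 39 = (30*(1 + 2))*(-115) - 39 = (30*3)*(-115) - 39 = 90*(-115) - 39 = -10350 - 39 = -10389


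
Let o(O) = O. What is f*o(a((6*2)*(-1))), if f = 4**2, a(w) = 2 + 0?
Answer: 32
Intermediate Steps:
a(w) = 2
f = 16
f*o(a((6*2)*(-1))) = 16*2 = 32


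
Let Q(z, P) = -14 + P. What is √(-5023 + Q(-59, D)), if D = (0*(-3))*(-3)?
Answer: I*√5037 ≈ 70.972*I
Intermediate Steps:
D = 0 (D = 0*(-3) = 0)
√(-5023 + Q(-59, D)) = √(-5023 + (-14 + 0)) = √(-5023 - 14) = √(-5037) = I*√5037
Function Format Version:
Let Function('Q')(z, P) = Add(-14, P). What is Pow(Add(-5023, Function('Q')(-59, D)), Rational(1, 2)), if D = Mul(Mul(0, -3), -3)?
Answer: Mul(I, Pow(5037, Rational(1, 2))) ≈ Mul(70.972, I)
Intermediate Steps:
D = 0 (D = Mul(0, -3) = 0)
Pow(Add(-5023, Function('Q')(-59, D)), Rational(1, 2)) = Pow(Add(-5023, Add(-14, 0)), Rational(1, 2)) = Pow(Add(-5023, -14), Rational(1, 2)) = Pow(-5037, Rational(1, 2)) = Mul(I, Pow(5037, Rational(1, 2)))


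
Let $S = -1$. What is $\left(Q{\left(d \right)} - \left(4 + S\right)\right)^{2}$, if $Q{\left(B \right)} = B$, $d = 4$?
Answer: $1$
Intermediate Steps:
$\left(Q{\left(d \right)} - \left(4 + S\right)\right)^{2} = \left(4 - 3\right)^{2} = 1^{2} = 1$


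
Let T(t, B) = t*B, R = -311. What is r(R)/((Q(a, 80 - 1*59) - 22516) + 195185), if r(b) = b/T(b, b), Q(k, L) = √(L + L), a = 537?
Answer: -24667/1324619353487 + √42/9272335474409 ≈ -1.8621e-8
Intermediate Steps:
T(t, B) = B*t
Q(k, L) = √2*√L (Q(k, L) = √(2*L) = √2*√L)
r(b) = 1/b (r(b) = b/((b*b)) = b/(b²) = b/b² = 1/b)
r(R)/((Q(a, 80 - 1*59) - 22516) + 195185) = 1/((-311)*((√2*√(80 - 1*59) - 22516) + 195185)) = -1/(311*((√2*√(80 - 59) - 22516) + 195185)) = -1/(311*((√2*√21 - 22516) + 195185)) = -1/(311*((√42 - 22516) + 195185)) = -1/(311*((-22516 + √42) + 195185)) = -1/(311*(172669 + √42))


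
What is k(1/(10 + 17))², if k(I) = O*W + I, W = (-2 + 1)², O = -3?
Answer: 6400/729 ≈ 8.7791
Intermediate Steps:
W = 1 (W = (-1)² = 1)
k(I) = -3 + I (k(I) = -3*1 + I = -3 + I)
k(1/(10 + 17))² = (-3 + 1/(10 + 17))² = (-3 + 1/27)² = (-80/27)² = 6400/729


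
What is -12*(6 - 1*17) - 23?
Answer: 109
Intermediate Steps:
-12*(6 - 1*17) - 23 = -12*(6 - 17) - 23 = -12*(-11) - 23 = 132 - 23 = 109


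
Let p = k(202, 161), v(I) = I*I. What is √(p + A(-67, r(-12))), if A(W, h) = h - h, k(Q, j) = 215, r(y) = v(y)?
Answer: √215 ≈ 14.663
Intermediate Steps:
v(I) = I²
r(y) = y²
A(W, h) = 0
p = 215
√(p + A(-67, r(-12))) = √(215 + 0) = √215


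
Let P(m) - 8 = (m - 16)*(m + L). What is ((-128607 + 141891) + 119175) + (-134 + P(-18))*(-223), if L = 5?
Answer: 61991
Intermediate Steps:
P(m) = 8 + (-16 + m)*(5 + m) (P(m) = 8 + (m - 16)*(m + 5) = 8 + (-16 + m)*(5 + m))
((-128607 + 141891) + 119175) + (-134 + P(-18))*(-223) = ((-128607 + 141891) + 119175) + (-134 + (-72 + (-18)**2 - 11*(-18)))*(-223) = (13284 + 119175) + (-134 + (-72 + 324 + 198))*(-223) = 132459 + (-134 + 450)*(-223) = 132459 + 316*(-223) = 132459 - 70468 = 61991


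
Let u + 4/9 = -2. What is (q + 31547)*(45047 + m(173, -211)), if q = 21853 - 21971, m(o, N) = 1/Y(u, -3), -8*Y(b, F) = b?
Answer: 15574735237/11 ≈ 1.4159e+9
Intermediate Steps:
u = -22/9 (u = -4/9 - 2 = -22/9 ≈ -2.4444)
Y(b, F) = -b/8
m(o, N) = 36/11 (m(o, N) = 1/(-⅛*(-22/9)) = 1/(11/36) = 36/11)
q = -118
(q + 31547)*(45047 + m(173, -211)) = (-118 + 31547)*(45047 + 36/11) = 31429*(495553/11) = 15574735237/11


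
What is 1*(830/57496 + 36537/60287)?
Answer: 56599199/91217404 ≈ 0.62049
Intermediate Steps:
1*(830/57496 + 36537/60287) = 1*(830*(1/57496) + 36537*(1/60287)) = 1*(415/28748 + 1923/3173) = 1*(56599199/91217404) = 56599199/91217404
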